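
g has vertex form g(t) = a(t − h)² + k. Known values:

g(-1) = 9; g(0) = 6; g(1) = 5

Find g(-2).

14

First differences -3, -1; second difference 2 = 2a, so a = 1.
Expanding, the t-coefficient is −2ah = -2h; matching it to the data gives h = 1, and then k = 5.
So g(t) = 1(t − 1)² + 5.
g(-2) = 1·(-3)² + 5 = 14.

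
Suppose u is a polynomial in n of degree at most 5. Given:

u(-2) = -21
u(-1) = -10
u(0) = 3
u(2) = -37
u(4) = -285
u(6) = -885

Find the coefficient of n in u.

8

Write u(n) = an^5 + bn^4 + cn³ + dn² + en + p; the 6 given values yield a linear system in the 6 coefficients.
Solving, the top 2 coefficients vanish, and u(n) = -3n³ - 8n² + 8n + 3.
The coefficient of n is 8.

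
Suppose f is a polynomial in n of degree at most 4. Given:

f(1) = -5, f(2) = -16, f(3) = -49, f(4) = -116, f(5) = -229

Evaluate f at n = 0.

First differences: -11, -33, -67, -113. Second differences: -22, -34, -46. Third differences: -12, -12.
Level-3 differences are constant, so f has degree 3.
Fitting a degree-3 polynomial gives f(n) = -2n³ + n² - 4.
Then f(0) = -4.

-4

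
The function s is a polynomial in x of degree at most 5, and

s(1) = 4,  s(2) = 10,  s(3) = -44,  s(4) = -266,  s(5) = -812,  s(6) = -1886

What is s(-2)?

-14

First differences: 6, -54, -222, -546, -1074. Second differences: -60, -168, -324, -528. Third differences: -108, -156, -204. Fourth differences: -48, -48.
Level-4 differences are constant, so s has degree 4.
Fitting a degree-4 polynomial gives s(x) = -2x^4 + 2x³ + 8x² - 2x - 2.
Then s(-2) = -14.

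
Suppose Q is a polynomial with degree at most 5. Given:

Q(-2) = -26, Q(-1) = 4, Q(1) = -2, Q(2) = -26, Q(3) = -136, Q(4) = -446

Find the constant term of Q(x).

Write Q(x) = ax^5 + bx^4 + cx³ + dx² + ex + p; the 6 given values yield a linear system in the 6 coefficients.
Solving, the leading coefficient vanishes, and Q(x) = -2x^4 + x³ + x² - 4x + 2.
The constant term is Q(0) = 2.

2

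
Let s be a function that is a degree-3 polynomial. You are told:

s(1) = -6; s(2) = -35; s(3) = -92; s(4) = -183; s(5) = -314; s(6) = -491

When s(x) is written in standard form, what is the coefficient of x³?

First differences: -29, -57, -91, -131, -177. Second differences: -28, -34, -40, -46. Third differences: -6, -6, -6.
Level-3 differences are constant, so s has degree 3.
Fitting a degree-3 polynomial gives s(x) = -x³ - 8x² + 2x + 1.
The coefficient of x³ is -1.

-1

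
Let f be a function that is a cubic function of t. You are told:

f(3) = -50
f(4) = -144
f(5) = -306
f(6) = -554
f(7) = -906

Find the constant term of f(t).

First differences: -94, -162, -248, -352. Second differences: -68, -86, -104. Third differences: -18, -18.
Level-3 differences are constant, so f has degree 3.
Fitting a degree-3 polynomial gives f(t) = -3t³ + 2t² + 3t + 4.
The constant term is f(0) = 4.

4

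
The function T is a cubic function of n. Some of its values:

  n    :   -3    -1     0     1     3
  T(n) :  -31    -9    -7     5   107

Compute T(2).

Write T(n) = an³ + bn² + cn + d; the 5 given values yield a linear system in the 4 coefficients.
Solving, T(n) = 2n³ + 5n² + 5n - 7.
Then T(2) = 39.

39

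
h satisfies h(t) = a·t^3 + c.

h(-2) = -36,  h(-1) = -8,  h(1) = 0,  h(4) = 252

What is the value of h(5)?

496

From h(-2) = -36 and h(-1) = -8: -8a + c = -36 and -1a + c = -8.
Subtracting: 7a = 28, so a = 4; then c = -36 − 4·(-8) = -4.
So h(t) = 4t³ − 4, and h(5) = 496.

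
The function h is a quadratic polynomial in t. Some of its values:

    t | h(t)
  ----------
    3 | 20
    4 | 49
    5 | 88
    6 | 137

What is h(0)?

First differences: 29, 39, 49. Second differences: 10, 10.
Level-2 differences are constant, so h has degree 2.
Fitting a degree-2 polynomial gives h(t) = 5t² - 6t - 7.
Then h(0) = -7.

-7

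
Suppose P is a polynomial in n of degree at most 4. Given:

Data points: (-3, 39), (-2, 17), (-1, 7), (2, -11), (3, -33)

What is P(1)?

Write P(n) = an^4 + bn³ + cn² + dn + e; the 5 given values yield a linear system in the 5 coefficients.
Solving, the leading coefficient vanishes, and P(n) = -n³ - 3n + 3.
Then P(1) = -1.

-1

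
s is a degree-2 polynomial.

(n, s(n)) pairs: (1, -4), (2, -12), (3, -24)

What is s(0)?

Write s(n) = an² + bn + c; the 3 given values yield a linear system in the 3 coefficients.
Solving, s(n) = -2n² - 2n.
The constant term is s(0) = 0.

0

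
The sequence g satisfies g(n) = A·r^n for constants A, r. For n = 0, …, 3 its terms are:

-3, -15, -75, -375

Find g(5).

Consecutive ratio: -15/(-3) = 5, and -75/(-15) = 5, so r = 5.
Then A·5^0 = -3 gives A = -3, and g(n) = -3·5^n.
g(5) = -3·5^5 = -9375.

-9375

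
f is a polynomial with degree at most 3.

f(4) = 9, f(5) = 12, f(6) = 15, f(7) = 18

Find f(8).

First differences: 3, 3, 3.
Level-1 differences are constant, so f has degree 1.
Fitting a degree-1 polynomial gives f(t) = 3t - 3.
Then f(8) = 21.

21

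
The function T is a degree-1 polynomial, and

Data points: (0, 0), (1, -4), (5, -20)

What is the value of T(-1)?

Write T(x) = ax + b; the 3 given values yield a linear system in the 2 coefficients.
Solving, T(x) = -4x.
Then T(-1) = 4.

4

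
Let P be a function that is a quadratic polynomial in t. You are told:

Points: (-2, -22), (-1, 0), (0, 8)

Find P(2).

Write P(t) = at² + bt + c; the 3 given values yield a linear system in the 3 coefficients.
Solving, P(t) = -7t² + t + 8.
Then P(2) = -18.

-18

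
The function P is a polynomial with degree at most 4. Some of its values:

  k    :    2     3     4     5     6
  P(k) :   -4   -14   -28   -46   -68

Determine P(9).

-158

First differences: -10, -14, -18, -22. Second differences: -4, -4, -4.
Level-2 differences are constant, so P has degree 2.
Fitting a degree-2 polynomial gives P(k) = -2k² + 4.
Then P(9) = -158.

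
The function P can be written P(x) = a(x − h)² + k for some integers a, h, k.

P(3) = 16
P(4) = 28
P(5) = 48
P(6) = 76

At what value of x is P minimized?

First differences 12, 20, 28; second difference 8 = 2a, so a = 4.
Expanding, the x-coefficient is −2ah = -8h; matching it to the data gives h = 2, and then k = 12.
So P(x) = 4(x − 2)² + 12.
Hence h = 2.

2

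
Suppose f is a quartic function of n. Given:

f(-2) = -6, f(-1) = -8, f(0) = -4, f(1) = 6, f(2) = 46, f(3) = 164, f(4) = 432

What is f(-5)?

396

Write f(n) = an^4 + bn³ + cn² + dn + e; the 7 given values yield a linear system in the 5 coefficients.
Solving, f(n) = n^4 + 2n³ + 2n² + 5n - 4.
Then f(-5) = 396.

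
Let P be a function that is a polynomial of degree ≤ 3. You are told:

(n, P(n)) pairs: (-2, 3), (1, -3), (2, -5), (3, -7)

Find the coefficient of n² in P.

0

Write P(n) = an³ + bn² + cn + d; the 4 given values yield a linear system in the 4 coefficients.
Solving, the top 2 coefficients vanish, and P(n) = -2n - 1.
The coefficient of n² is 0.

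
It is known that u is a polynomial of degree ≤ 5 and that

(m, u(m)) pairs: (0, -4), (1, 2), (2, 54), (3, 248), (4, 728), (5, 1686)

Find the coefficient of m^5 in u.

First differences: 6, 52, 194, 480, 958. Second differences: 46, 142, 286, 478. Third differences: 96, 144, 192. Fourth differences: 48, 48.
Level-4 differences are constant, so u has degree 4.
Fitting a degree-4 polynomial gives u(m) = 2m^4 + 4m³ - 3m² + 3m - 4.
The coefficient of m^5 is 0.

0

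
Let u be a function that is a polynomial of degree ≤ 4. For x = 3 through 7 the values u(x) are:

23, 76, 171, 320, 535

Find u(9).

First differences: 53, 95, 149, 215. Second differences: 42, 54, 66. Third differences: 12, 12.
Level-3 differences are constant, so u has degree 3.
Fitting a degree-3 polynomial gives u(x) = 2x³ - 3x² - 4.
Then u(9) = 1211.

1211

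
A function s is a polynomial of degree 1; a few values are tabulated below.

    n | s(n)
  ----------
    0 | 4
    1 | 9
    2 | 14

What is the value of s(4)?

First differences: 5, 5.
Level-1 differences are constant, so s has degree 1.
Fitting a degree-1 polynomial gives s(n) = 5n + 4.
Then s(4) = 24.

24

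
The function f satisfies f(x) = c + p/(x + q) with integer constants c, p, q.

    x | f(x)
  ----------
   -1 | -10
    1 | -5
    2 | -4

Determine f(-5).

(f(x) − c)(x + q) = p for each data point; the three points give a linear system in c and q, then p follows.
Solving: c = 0, q = 3, p = -20, so f(x) = -20/(x + 3).
Then f(-5) = 0 − 20/(-2) = 10.

10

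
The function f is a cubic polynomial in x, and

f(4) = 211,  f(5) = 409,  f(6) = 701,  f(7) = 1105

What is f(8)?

1639

Write f(x) = ax³ + bx² + cx + d; the 4 given values yield a linear system in the 4 coefficients.
Solving, f(x) = 3x³ + 2x² - 3x - 1.
Then f(8) = 1639.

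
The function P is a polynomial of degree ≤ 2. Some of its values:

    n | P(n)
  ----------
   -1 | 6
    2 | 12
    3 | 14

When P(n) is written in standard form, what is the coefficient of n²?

Write P(n) = an² + bn + c; the 3 given values yield a linear system in the 3 coefficients.
Solving, the leading coefficient vanishes, and P(n) = 2n + 8.
The coefficient of n² is 0.

0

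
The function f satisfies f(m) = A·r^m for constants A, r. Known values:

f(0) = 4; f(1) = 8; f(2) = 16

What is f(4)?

64

Consecutive ratio: 8/4 = 2, and 16/8 = 2, so r = 2.
Then A·2^0 = 4 gives A = 4, and f(m) = 4·2^m.
f(4) = 4·2^4 = 64.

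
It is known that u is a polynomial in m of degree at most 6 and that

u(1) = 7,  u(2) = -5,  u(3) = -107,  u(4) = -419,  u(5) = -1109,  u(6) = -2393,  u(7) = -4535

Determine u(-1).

First differences: -12, -102, -312, -690, -1284, -2142. Second differences: -90, -210, -378, -594, -858. Third differences: -120, -168, -216, -264. Fourth differences: -48, -48, -48.
Level-4 differences are constant, so u has degree 4.
Fitting a degree-4 polynomial gives u(m) = -2m^4 + 5m² + 3m + 1.
Then u(-1) = 1.

1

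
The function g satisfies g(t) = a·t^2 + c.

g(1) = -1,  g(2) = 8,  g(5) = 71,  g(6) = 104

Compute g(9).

From g(1) = -1 and g(2) = 8: 1a + c = -1 and 4a + c = 8.
Subtracting: 3a = 9, so a = 3; then c = -1 − 3·1 = -4.
So g(t) = 3t² − 4, and g(9) = 239.

239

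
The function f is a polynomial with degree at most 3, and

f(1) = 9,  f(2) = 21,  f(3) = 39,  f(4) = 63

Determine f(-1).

First differences: 12, 18, 24. Second differences: 6, 6.
Level-2 differences are constant, so f has degree 2.
Fitting a degree-2 polynomial gives f(x) = 3x² + 3x + 3.
Then f(-1) = 3.

3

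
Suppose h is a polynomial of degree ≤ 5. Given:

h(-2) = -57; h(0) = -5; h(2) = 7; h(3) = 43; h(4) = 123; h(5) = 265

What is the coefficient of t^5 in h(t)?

Write h(t) = at^5 + bt^4 + ct³ + dt² + et + p; the 6 given values yield a linear system in the 6 coefficients.
Solving, the top 2 coefficients vanish, and h(t) = 3t³ - 5t² + 4t - 5.
The coefficient of t^5 is 0.

0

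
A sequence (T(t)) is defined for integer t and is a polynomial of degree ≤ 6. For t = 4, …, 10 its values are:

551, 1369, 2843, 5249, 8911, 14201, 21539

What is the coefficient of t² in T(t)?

-4

Write T(t) = at^6 + bt^5 + ct^4 + dt³ + et² + pt + q; the 7 given values yield a linear system in the 7 coefficients.
Solving, the top 2 coefficients vanish, and T(t) = 2t^4 + 2t³ - 4t² - 6t - 1.
The coefficient of t² is -4.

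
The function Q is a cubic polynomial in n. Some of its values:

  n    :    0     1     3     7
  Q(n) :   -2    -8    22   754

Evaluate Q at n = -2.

-38

Write Q(n) = an³ + bn² + cn + d; the 4 given values yield a linear system in the 4 coefficients.
Solving, Q(n) = 3n³ - 5n² - 4n - 2.
Then Q(-2) = -38.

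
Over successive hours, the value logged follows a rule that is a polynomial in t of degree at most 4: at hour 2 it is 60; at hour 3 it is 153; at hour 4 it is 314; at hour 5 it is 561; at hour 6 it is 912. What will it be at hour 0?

Write the value at t as g(t).
First differences: 93, 161, 247, 351. Second differences: 68, 86, 104. Third differences: 18, 18.
Level-3 differences are constant, so g has degree 3.
Fitting a degree-3 polynomial gives g(t) = 3t³ + 7t² + t + 6.
Then g(0) = 6.

6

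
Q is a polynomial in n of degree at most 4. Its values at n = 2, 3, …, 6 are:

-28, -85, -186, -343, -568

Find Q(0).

2

First differences: -57, -101, -157, -225. Second differences: -44, -56, -68. Third differences: -12, -12.
Level-3 differences are constant, so Q has degree 3.
Fitting a degree-3 polynomial gives Q(n) = -2n³ - 4n² + n + 2.
Then Q(0) = 2.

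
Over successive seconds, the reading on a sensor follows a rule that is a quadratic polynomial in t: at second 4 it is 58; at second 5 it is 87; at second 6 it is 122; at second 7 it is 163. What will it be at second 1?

Write the value at t as g(t).
Write g(t) = at² + bt + c; the 4 given values yield a linear system in the 3 coefficients.
Solving, g(t) = 3t² + 2t + 2.
Then g(1) = 7.

7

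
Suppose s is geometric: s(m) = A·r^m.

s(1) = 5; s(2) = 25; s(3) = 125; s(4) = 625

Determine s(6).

15625

Consecutive ratio: 25/5 = 5, and 125/25 = 5, so r = 5.
Then A·5^1 = 5 gives A = 1, and s(m) = 1·5^m.
s(6) = 1·5^6 = 15625.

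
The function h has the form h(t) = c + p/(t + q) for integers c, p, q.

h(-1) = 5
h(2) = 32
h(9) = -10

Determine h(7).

-13

(h(t) − c)(t + q) = p for each data point; the three points give a linear system in c and q, then p follows.
Solving: c = -4, q = -3, p = -36, so h(t) = -4 − 36/(t − 3).
Then h(7) = -4 − 36/4 = -13.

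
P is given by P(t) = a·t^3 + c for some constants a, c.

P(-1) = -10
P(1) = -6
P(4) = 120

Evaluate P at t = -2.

-24

From P(-1) = -10 and P(1) = -6: -1a + c = -10 and 1a + c = -6.
Subtracting: 2a = 4, so a = 2; then c = -10 − 2·(-1) = -8.
So P(t) = 2t³ − 8, and P(-2) = -24.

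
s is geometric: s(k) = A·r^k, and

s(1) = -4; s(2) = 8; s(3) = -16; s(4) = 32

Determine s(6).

Consecutive ratio: 8/(-4) = -2, and -16/8 = -2, so r = -2.
Then A·(-2)^1 = -4 gives A = 2, and s(k) = 2·(-2)^k.
s(6) = 2·(-2)^6 = 128.

128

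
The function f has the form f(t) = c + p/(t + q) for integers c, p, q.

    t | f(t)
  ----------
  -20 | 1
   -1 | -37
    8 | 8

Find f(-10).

(f(t) − c)(t + q) = p for each data point; the three points give a linear system in c and q, then p follows.
Solving: c = 3, q = 0, p = 40, so f(t) = 3 + 40/(t + 0).
Then f(-10) = 3 + 40/(-10) = -1.

-1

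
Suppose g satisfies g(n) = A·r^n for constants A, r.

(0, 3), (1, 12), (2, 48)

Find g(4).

768

Consecutive ratio: 12/3 = 4, and 48/12 = 4, so r = 4.
Then A·4^0 = 3 gives A = 3, and g(n) = 3·4^n.
g(4) = 3·4^4 = 768.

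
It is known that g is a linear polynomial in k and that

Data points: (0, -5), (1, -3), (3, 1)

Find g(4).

3

Write g(k) = ak + b; the 3 given values yield a linear system in the 2 coefficients.
Solving, g(k) = 2k - 5.
Then g(4) = 3.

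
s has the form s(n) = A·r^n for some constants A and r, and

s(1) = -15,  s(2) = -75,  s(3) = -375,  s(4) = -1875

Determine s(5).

Consecutive ratio: -75/(-15) = 5, and -375/(-75) = 5, so r = 5.
Then A·5^1 = -15 gives A = -3, and s(n) = -3·5^n.
s(5) = -3·5^5 = -9375.

-9375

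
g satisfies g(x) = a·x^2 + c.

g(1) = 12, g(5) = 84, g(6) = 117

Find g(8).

201

From g(1) = 12 and g(5) = 84: 1a + c = 12 and 25a + c = 84.
Subtracting: 24a = 72, so a = 3; then c = 12 − 3·1 = 9.
So g(x) = 3x² + 9, and g(8) = 201.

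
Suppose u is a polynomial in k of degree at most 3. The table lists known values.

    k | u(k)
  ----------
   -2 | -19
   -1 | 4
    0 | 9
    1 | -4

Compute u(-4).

-119

First differences: 23, 5, -13. Second differences: -18, -18.
Level-2 differences are constant, so u has degree 2.
Fitting a degree-2 polynomial gives u(k) = -9k² - 4k + 9.
Then u(-4) = -119.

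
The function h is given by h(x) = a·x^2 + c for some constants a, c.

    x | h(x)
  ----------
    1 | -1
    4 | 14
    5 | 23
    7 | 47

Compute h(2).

From h(1) = -1 and h(4) = 14: 1a + c = -1 and 16a + c = 14.
Subtracting: 15a = 15, so a = 1; then c = -1 − 1·1 = -2.
So h(x) = 1x² − 2, and h(2) = 2.

2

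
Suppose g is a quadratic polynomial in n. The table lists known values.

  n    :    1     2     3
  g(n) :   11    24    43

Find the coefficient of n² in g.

Write g(n) = an² + bn + c; the 3 given values yield a linear system in the 3 coefficients.
Solving, g(n) = 3n² + 4n + 4.
The coefficient of n² is 3.

3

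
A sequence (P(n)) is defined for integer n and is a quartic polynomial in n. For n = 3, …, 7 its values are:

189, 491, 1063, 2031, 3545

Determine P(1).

Write P(n) = an^4 + bn³ + cn² + dn + e; the 5 given values yield a linear system in the 5 coefficients.
Solving, P(n) = n^4 + 3n³ + 2n² + 2n + 3.
Then P(1) = 11.

11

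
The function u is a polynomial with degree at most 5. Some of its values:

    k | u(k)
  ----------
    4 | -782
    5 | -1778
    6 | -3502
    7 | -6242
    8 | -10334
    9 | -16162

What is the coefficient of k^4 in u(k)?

-2

First differences: -996, -1724, -2740, -4092, -5828. Second differences: -728, -1016, -1352, -1736. Third differences: -288, -336, -384. Fourth differences: -48, -48.
Level-4 differences are constant, so u has degree 4.
Fitting a degree-4 polynomial gives u(k) = -2k^4 - 4k³ - 2k² + 4k + 2.
The coefficient of k^4 is -2.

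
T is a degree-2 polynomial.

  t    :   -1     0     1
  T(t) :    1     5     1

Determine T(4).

Write T(t) = at² + bt + c; the 3 given values yield a linear system in the 3 coefficients.
Solving, T(t) = -4t² + 5.
Then T(4) = -59.

-59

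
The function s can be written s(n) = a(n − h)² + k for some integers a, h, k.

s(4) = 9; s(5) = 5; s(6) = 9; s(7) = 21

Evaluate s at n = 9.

69

First differences -4, 4, 12; second difference 8 = 2a, so a = 4.
Expanding, the n-coefficient is −2ah = -8h; matching it to the data gives h = 5, and then k = 5.
So s(n) = 4(n − 5)² + 5.
s(9) = 4·4² + 5 = 69.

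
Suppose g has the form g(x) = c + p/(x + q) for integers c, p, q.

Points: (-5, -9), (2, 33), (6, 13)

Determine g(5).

(g(x) − c)(x + q) = p for each data point; the three points give a linear system in c and q, then p follows.
Solving: c = 3, q = 0, p = 60, so g(x) = 3 + 60/(x + 0).
Then g(5) = 3 + 60/5 = 15.

15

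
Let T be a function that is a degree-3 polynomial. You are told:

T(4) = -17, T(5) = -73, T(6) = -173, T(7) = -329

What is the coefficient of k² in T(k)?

8

Write T(k) = ak³ + bk² + ck + d; the 4 given values yield a linear system in the 4 coefficients.
Solving, T(k) = -2k³ + 8k² - 6k + 7.
The coefficient of k² is 8.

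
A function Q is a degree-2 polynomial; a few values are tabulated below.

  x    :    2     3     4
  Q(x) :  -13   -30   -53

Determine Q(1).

Write Q(x) = ax² + bx + c; the 3 given values yield a linear system in the 3 coefficients.
Solving, Q(x) = -3x² - 2x + 3.
Then Q(1) = -2.

-2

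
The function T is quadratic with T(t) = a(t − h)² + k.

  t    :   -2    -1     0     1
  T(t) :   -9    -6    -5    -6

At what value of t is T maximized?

0

First differences 3, 1, -1; second difference -2 = 2a, so a = -1.
Expanding, the t-coefficient is −2ah = 2h; matching it to the data gives h = 0, and then k = -5.
So T(t) = -1(t + 0)² − 5.
Hence h = 0.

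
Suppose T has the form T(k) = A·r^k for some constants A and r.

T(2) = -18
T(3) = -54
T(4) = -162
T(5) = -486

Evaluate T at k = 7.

-4374

Consecutive ratio: -54/(-18) = 3, and -162/(-54) = 3, so r = 3.
Then A·3^2 = -18 gives A = -2, and T(k) = -2·3^k.
T(7) = -2·3^7 = -4374.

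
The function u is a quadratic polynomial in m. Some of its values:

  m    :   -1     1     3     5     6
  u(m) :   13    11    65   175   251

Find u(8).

445

Write u(m) = am² + bm + c; the 5 given values yield a linear system in the 3 coefficients.
Solving, u(m) = 7m² - m + 5.
Then u(8) = 445.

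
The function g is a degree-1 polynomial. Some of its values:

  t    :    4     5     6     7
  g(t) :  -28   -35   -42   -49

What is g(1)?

-7

First differences: -7, -7, -7.
Level-1 differences are constant, so g has degree 1.
Fitting a degree-1 polynomial gives g(t) = -7t.
Then g(1) = -7.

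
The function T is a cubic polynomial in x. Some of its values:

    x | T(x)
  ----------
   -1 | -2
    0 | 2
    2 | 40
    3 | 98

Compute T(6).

Write T(x) = ax³ + bx² + cx + d; the 4 given values yield a linear system in the 4 coefficients.
Solving, T(x) = 2x³ + 3x² + 5x + 2.
Then T(6) = 572.

572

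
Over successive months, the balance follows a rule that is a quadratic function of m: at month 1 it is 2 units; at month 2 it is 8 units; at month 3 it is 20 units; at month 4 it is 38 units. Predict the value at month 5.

Write the value at m as T(m).
Write T(m) = am² + bm + c; the 4 given values yield a linear system in the 3 coefficients.
Solving, T(m) = 3m² - 3m + 2.
Then T(5) = 62.

62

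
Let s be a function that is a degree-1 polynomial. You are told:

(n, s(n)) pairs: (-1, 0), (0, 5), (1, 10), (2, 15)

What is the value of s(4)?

25

First differences: 5, 5, 5.
Level-1 differences are constant, so s has degree 1.
Fitting a degree-1 polynomial gives s(n) = 5n + 5.
Then s(4) = 25.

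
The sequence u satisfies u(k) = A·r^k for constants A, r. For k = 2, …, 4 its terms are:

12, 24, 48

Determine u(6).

Consecutive ratio: 24/12 = 2, and 48/24 = 2, so r = 2.
Then A·2^2 = 12 gives A = 3, and u(k) = 3·2^k.
u(6) = 3·2^6 = 192.

192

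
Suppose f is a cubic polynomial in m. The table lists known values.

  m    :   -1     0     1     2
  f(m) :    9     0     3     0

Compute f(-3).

135

Write f(m) = am³ + bm² + cm + d; the 4 given values yield a linear system in the 4 coefficients.
Solving, f(m) = -3m³ + 6m².
Then f(-3) = 135.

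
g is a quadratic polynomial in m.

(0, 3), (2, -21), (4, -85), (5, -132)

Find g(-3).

Write g(m) = am² + bm + c; the 4 given values yield a linear system in the 3 coefficients.
Solving, g(m) = -5m² - 2m + 3.
Then g(-3) = -36.

-36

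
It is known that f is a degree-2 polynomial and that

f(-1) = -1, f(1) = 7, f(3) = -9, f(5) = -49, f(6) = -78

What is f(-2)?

Write f(n) = an² + bn + c; the 5 given values yield a linear system in the 3 coefficients.
Solving, f(n) = -3n² + 4n + 6.
Then f(-2) = -14.

-14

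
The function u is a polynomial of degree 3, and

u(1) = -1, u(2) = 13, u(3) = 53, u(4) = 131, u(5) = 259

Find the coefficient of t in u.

-3

First differences: 14, 40, 78, 128. Second differences: 26, 38, 50. Third differences: 12, 12.
Level-3 differences are constant, so u has degree 3.
Fitting a degree-3 polynomial gives u(t) = 2t³ + t² - 3t - 1.
The coefficient of t is -3.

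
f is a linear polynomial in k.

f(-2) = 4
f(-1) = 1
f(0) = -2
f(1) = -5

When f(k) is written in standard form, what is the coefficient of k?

First differences: -3, -3, -3.
Level-1 differences are constant, so f has degree 1.
Fitting a degree-1 polynomial gives f(k) = -3k - 2.
The coefficient of k is -3.

-3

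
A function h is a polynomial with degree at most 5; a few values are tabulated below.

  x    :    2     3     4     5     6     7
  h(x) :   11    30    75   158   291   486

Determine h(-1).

-10

First differences: 19, 45, 83, 133, 195. Second differences: 26, 38, 50, 62. Third differences: 12, 12, 12.
Level-3 differences are constant, so h has degree 3.
Fitting a degree-3 polynomial gives h(x) = 2x³ - 5x² + 6x + 3.
Then h(-1) = -10.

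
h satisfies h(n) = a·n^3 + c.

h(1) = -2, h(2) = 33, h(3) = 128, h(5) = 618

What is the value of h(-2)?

-47

From h(1) = -2 and h(2) = 33: 1a + c = -2 and 8a + c = 33.
Subtracting: 7a = 35, so a = 5; then c = -2 − 5·1 = -7.
So h(n) = 5n³ − 7, and h(-2) = -47.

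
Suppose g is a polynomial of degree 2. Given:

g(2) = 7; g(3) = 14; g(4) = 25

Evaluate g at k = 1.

4

Write g(k) = ak² + bk + c; the 3 given values yield a linear system in the 3 coefficients.
Solving, g(k) = 2k² - 3k + 5.
Then g(1) = 4.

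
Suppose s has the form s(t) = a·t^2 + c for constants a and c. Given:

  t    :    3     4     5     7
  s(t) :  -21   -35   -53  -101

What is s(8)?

-131

From s(3) = -21 and s(4) = -35: 9a + c = -21 and 16a + c = -35.
Subtracting: 7a = -14, so a = -2; then c = -21 − (-2)·9 = -3.
So s(t) = -2t² − 3, and s(8) = -131.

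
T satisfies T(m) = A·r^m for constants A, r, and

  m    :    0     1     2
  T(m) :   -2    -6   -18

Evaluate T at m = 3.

-54

Consecutive ratio: -6/(-2) = 3, and -18/(-6) = 3, so r = 3.
Then A·3^0 = -2 gives A = -2, and T(m) = -2·3^m.
T(3) = -2·3^3 = -54.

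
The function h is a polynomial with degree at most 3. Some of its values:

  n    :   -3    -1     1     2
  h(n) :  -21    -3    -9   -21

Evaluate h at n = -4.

-39

Write h(n) = an³ + bn² + cn + d; the 4 given values yield a linear system in the 4 coefficients.
Solving, the leading coefficient vanishes, and h(n) = -3n² - 3n - 3.
Then h(-4) = -39.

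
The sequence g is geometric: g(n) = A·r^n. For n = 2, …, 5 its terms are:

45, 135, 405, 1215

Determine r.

3

Consecutive ratio: 135/45 = 3, and 405/135 = 3, so r = 3.
Then A·3^2 = 45 gives A = 5, and g(n) = 5·3^n.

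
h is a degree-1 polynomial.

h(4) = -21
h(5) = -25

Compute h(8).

-37

Write h(x) = ax + b; the 2 given values yield a linear system in the 2 coefficients.
Solving, h(x) = -4x - 5.
Then h(8) = -37.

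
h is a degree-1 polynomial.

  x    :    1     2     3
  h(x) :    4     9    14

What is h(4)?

19

Write h(x) = ax + b; the 3 given values yield a linear system in the 2 coefficients.
Solving, h(x) = 5x - 1.
Then h(4) = 19.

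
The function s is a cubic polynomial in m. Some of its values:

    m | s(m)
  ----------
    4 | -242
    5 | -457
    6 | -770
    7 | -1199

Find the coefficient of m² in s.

Write s(m) = am³ + bm² + cm + d; the 4 given values yield a linear system in the 4 coefficients.
Solving, s(m) = -3m³ - 4m² + 4m - 2.
The coefficient of m² is -4.

-4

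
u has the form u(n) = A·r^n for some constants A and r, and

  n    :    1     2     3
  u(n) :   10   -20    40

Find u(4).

-80

Consecutive ratio: -20/10 = -2, and 40/(-20) = -2, so r = -2.
Then A·(-2)^1 = 10 gives A = -5, and u(n) = -5·(-2)^n.
u(4) = -5·(-2)^4 = -80.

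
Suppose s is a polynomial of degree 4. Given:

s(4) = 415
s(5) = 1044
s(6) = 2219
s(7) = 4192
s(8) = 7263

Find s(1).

4

Write s(x) = ax^4 + bx³ + cx² + dx + e; the 5 given values yield a linear system in the 5 coefficients.
Solving, s(x) = 2x^4 - 2x³ + x² + 4x - 1.
Then s(1) = 4.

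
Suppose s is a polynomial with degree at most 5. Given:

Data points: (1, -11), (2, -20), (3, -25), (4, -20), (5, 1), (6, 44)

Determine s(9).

365

First differences: -9, -5, 5, 21, 43. Second differences: 4, 10, 16, 22. Third differences: 6, 6, 6.
Level-3 differences are constant, so s has degree 3.
Fitting a degree-3 polynomial gives s(m) = m³ - 4m² - 4m - 4.
Then s(9) = 365.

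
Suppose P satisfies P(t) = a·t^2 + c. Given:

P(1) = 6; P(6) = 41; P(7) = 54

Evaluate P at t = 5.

From P(1) = 6 and P(6) = 41: 1a + c = 6 and 36a + c = 41.
Subtracting: 35a = 35, so a = 1; then c = 6 − 1·1 = 5.
So P(t) = 1t² + 5, and P(5) = 30.

30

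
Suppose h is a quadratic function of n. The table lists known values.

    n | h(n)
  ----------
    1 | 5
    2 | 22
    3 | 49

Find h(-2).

14

Write h(n) = an² + bn + c; the 3 given values yield a linear system in the 3 coefficients.
Solving, h(n) = 5n² + 2n - 2.
Then h(-2) = 14.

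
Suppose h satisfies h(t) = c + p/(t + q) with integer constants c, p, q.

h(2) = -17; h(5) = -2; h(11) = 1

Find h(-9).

5

(h(t) − c)(t + q) = p for each data point; the three points give a linear system in c and q, then p follows.
Solving: c = 3, q = -1, p = -20, so h(t) = 3 − 20/(t − 1).
Then h(-9) = 3 − 20/(-10) = 5.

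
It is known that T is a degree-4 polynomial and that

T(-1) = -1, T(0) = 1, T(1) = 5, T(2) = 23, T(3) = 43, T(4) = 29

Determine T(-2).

-37

First differences: 2, 4, 18, 20, -14. Second differences: 2, 14, 2, -34. Third differences: 12, -12, -36. Fourth differences: -24, -24.
Level-4 differences are constant, so T has degree 4.
Fitting a degree-4 polynomial gives T(m) = -m^4 + 4m³ + 2m² - m + 1.
Then T(-2) = -37.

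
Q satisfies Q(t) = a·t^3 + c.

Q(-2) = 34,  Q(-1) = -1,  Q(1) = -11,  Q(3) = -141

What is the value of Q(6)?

-1086

From Q(-2) = 34 and Q(-1) = -1: -8a + c = 34 and -1a + c = -1.
Subtracting: 7a = -35, so a = -5; then c = 34 − (-5)·(-8) = -6.
So Q(t) = -5t³ − 6, and Q(6) = -1086.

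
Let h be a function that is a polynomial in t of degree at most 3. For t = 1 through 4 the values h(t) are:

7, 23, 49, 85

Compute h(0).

1

First differences: 16, 26, 36. Second differences: 10, 10.
Level-2 differences are constant, so h has degree 2.
Fitting a degree-2 polynomial gives h(t) = 5t² + t + 1.
Then h(0) = 1.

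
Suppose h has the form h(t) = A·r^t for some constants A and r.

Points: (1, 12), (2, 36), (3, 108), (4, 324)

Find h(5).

Consecutive ratio: 36/12 = 3, and 108/36 = 3, so r = 3.
Then A·3^1 = 12 gives A = 4, and h(t) = 4·3^t.
h(5) = 4·3^5 = 972.

972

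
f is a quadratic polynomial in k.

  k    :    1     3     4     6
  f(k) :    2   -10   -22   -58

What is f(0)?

2

Write f(k) = ak² + bk + c; the 4 given values yield a linear system in the 3 coefficients.
Solving, f(k) = -2k² + 2k + 2.
The constant term is f(0) = 2.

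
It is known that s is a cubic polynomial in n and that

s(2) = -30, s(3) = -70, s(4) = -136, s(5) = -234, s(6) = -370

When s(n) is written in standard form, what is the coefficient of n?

-1

Write s(n) = an³ + bn² + cn + d; the 5 given values yield a linear system in the 4 coefficients.
Solving, s(n) = -n³ - 4n² - n - 4.
The coefficient of n is -1.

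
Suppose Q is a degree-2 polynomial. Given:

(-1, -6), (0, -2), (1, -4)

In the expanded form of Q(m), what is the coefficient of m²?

-3

Write Q(m) = am² + bm + c; the 3 given values yield a linear system in the 3 coefficients.
Solving, Q(m) = -3m² + m - 2.
The coefficient of m² is -3.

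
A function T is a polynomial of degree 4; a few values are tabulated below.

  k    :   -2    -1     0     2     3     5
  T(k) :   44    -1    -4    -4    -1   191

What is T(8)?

2204

Write T(k) = ak^4 + bk³ + ck² + dk + e; the 6 given values yield a linear system in the 5 coefficients.
Solving, T(k) = k^4 - 4k³ + 2k² + 4k - 4.
Then T(8) = 2204.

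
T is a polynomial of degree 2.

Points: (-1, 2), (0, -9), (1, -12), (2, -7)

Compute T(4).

27

First differences: -11, -3, 5. Second differences: 8, 8.
Level-2 differences are constant, so T has degree 2.
Fitting a degree-2 polynomial gives T(x) = 4x² - 7x - 9.
Then T(4) = 27.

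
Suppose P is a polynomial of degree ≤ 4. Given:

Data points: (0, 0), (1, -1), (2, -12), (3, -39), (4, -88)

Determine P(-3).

3

First differences: -1, -11, -27, -49. Second differences: -10, -16, -22. Third differences: -6, -6.
Level-3 differences are constant, so P has degree 3.
Fitting a degree-3 polynomial gives P(k) = -k³ - 2k² + 2k.
Then P(-3) = 3.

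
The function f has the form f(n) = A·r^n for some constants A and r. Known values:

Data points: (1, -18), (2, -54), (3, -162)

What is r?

3

Consecutive ratio: -54/(-18) = 3, and -162/(-54) = 3, so r = 3.
Then A·3^1 = -18 gives A = -6, and f(n) = -6·3^n.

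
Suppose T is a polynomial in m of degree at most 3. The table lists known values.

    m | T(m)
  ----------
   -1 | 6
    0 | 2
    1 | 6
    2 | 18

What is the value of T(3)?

Write T(m) = am³ + bm² + cm + d; the 4 given values yield a linear system in the 4 coefficients.
Solving, the leading coefficient vanishes, and T(m) = 4m² + 2.
Then T(3) = 38.

38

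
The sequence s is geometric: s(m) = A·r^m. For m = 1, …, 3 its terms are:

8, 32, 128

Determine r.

4

Consecutive ratio: 32/8 = 4, and 128/32 = 4, so r = 4.
Then A·4^1 = 8 gives A = 2, and s(m) = 2·4^m.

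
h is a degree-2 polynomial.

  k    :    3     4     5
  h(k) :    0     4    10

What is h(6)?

Write h(k) = ak² + bk + c; the 3 given values yield a linear system in the 3 coefficients.
Solving, h(k) = k² - 3k.
Then h(6) = 18.

18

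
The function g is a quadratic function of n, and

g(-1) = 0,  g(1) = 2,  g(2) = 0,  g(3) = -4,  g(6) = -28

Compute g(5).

-18

Write g(n) = an² + bn + c; the 5 given values yield a linear system in the 3 coefficients.
Solving, g(n) = -n² + n + 2.
Then g(5) = -18.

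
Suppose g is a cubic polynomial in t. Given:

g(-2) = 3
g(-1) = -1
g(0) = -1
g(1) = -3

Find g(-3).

Write g(t) = at³ + bt² + ct + d; the 4 given values yield a linear system in the 4 coefficients.
Solving, g(t) = -t³ - t² - 1.
Then g(-3) = 17.

17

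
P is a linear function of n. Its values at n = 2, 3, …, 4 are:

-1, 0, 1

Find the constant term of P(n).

First differences: 1, 1.
Level-1 differences are constant, so P has degree 1.
Fitting a degree-1 polynomial gives P(n) = n - 3.
The constant term is P(0) = -3.

-3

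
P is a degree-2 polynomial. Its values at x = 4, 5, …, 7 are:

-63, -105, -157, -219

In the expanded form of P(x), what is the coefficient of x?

First differences: -42, -52, -62. Second differences: -10, -10.
Level-2 differences are constant, so P has degree 2.
Fitting a degree-2 polynomial gives P(x) = -5x² + 3x + 5.
The coefficient of x is 3.

3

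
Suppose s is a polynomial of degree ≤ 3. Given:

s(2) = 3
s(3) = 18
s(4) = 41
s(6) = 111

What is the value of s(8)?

213

Write s(n) = an³ + bn² + cn + d; the 4 given values yield a linear system in the 4 coefficients.
Solving, the leading coefficient vanishes, and s(n) = 4n² - 5n - 3.
Then s(8) = 213.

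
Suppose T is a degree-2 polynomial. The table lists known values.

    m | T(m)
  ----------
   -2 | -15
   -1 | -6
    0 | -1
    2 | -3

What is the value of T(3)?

Write T(m) = am² + bm + c; the 4 given values yield a linear system in the 3 coefficients.
Solving, T(m) = -2m² + 3m - 1.
Then T(3) = -10.

-10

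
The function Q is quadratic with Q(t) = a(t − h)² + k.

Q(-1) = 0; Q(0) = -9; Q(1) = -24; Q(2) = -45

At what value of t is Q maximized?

First differences -9, -15, -21; second difference -6 = 2a, so a = -3.
Expanding, the t-coefficient is −2ah = 6h; matching it to the data gives h = -2, and then k = 3.
So Q(t) = -3(t + 2)² + 3.
Hence h = -2.

-2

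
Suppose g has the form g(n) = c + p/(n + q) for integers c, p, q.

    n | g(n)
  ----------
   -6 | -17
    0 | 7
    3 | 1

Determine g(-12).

-9

(g(n) − c)(n + q) = p for each data point; the three points give a linear system in c and q, then p follows.
Solving: c = -5, q = 3, p = 36, so g(n) = -5 + 36/(n + 3).
Then g(-12) = -5 + 36/(-9) = -9.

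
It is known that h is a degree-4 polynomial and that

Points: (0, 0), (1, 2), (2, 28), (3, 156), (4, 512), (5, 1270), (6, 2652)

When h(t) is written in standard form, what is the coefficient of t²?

-5

First differences: 2, 26, 128, 356, 758, 1382. Second differences: 24, 102, 228, 402, 624. Third differences: 78, 126, 174, 222. Fourth differences: 48, 48, 48.
Level-4 differences are constant, so h has degree 4.
Fitting a degree-4 polynomial gives h(t) = 2t^4 + t³ - 5t² + 4t.
The coefficient of t² is -5.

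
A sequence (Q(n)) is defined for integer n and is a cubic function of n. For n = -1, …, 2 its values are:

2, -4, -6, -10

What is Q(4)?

-48

Write Q(n) = an³ + bn² + cn + d; the 4 given values yield a linear system in the 4 coefficients.
Solving, Q(n) = -n³ + 2n² - 3n - 4.
Then Q(4) = -48.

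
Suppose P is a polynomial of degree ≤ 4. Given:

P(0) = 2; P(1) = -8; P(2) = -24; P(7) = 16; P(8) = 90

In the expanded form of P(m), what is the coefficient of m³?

Write P(m) = am^4 + bm³ + cm² + dm + e; the 5 given values yield a linear system in the 5 coefficients.
Solving, the leading coefficient vanishes, and P(m) = m³ - 6m² - 5m + 2.
The coefficient of m³ is 1.

1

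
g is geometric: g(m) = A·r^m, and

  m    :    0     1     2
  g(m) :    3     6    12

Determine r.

2

Consecutive ratio: 6/3 = 2, and 12/6 = 2, so r = 2.
Then A·2^0 = 3 gives A = 3, and g(m) = 3·2^m.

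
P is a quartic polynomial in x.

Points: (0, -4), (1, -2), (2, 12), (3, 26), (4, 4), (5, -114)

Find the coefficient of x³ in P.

4

Write P(x) = ax^4 + bx³ + cx² + dx + e; the 6 given values yield a linear system in the 5 coefficients.
Solving, P(x) = -x^4 + 4x³ + x² - 2x - 4.
The coefficient of x³ is 4.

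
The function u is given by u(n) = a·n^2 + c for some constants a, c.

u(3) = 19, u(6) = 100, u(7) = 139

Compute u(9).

235

From u(3) = 19 and u(6) = 100: 9a + c = 19 and 36a + c = 100.
Subtracting: 27a = 81, so a = 3; then c = 19 − 3·9 = -8.
So u(n) = 3n² − 8, and u(9) = 235.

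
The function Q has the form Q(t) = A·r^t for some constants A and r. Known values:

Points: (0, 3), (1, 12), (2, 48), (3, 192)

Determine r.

4

Consecutive ratio: 12/3 = 4, and 48/12 = 4, so r = 4.
Then A·4^0 = 3 gives A = 3, and Q(t) = 3·4^t.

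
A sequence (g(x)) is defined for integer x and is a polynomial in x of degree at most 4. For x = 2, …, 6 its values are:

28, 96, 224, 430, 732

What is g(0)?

Write g(x) = ax^4 + bx³ + cx² + dx + e; the 5 given values yield a linear system in the 5 coefficients.
Solving, the leading coefficient vanishes, and g(x) = 3x³ + 3x² - 4x.
The constant term is g(0) = 0.

0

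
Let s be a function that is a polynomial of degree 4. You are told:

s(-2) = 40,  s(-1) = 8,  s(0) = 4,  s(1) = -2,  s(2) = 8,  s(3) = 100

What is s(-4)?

548

First differences: -32, -4, -6, 10, 92. Second differences: 28, -2, 16, 82. Third differences: -30, 18, 66. Fourth differences: 48, 48.
Level-4 differences are constant, so s has degree 4.
Fitting a degree-4 polynomial gives s(x) = 2x^4 - x³ - 3x² - 4x + 4.
Then s(-4) = 548.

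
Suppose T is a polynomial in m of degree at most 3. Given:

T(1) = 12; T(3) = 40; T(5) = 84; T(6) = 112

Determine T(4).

Write T(m) = am³ + bm² + cm + d; the 4 given values yield a linear system in the 4 coefficients.
Solving, the leading coefficient vanishes, and T(m) = 2m² + 6m + 4.
Then T(4) = 60.

60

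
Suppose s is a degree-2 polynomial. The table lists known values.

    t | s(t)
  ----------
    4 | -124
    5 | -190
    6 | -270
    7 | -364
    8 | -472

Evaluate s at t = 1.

-10

First differences: -66, -80, -94, -108. Second differences: -14, -14, -14.
Level-2 differences are constant, so s has degree 2.
Fitting a degree-2 polynomial gives s(t) = -7t² - 3t.
Then s(1) = -10.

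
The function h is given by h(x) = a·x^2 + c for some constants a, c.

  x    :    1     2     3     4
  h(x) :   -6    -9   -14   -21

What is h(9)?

From h(1) = -6 and h(2) = -9: 1a + c = -6 and 4a + c = -9.
Subtracting: 3a = -3, so a = -1; then c = -6 − (-1)·1 = -5.
So h(x) = -1x² − 5, and h(9) = -86.

-86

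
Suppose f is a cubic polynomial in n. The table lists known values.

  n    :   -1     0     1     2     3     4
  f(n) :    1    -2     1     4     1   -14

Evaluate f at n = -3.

49

First differences: -3, 3, 3, -3, -15. Second differences: 6, 0, -6, -12. Third differences: -6, -6, -6.
Level-3 differences are constant, so f has degree 3.
Fitting a degree-3 polynomial gives f(n) = -n³ + 3n² + n - 2.
Then f(-3) = 49.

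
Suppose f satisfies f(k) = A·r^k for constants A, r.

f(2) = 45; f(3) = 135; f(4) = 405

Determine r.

Consecutive ratio: 135/45 = 3, and 405/135 = 3, so r = 3.
Then A·3^2 = 45 gives A = 5, and f(k) = 5·3^k.

3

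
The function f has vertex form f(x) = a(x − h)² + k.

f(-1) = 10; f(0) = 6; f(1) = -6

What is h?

-1

First differences -4, -12; second difference -8 = 2a, so a = -4.
Expanding, the x-coefficient is −2ah = 8h; matching it to the data gives h = -1, and then k = 10.
So f(x) = -4(x + 1)² + 10.
Hence h = -1.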